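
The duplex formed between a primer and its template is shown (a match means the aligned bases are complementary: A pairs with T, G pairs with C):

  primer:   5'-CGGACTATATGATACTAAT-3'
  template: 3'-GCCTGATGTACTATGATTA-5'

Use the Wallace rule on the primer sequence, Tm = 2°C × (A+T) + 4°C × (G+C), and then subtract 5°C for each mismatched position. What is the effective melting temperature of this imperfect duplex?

45°C

Primer base counts: A=7, T=6, G=3, C=3 → A+T=13, G+C=6
Perfect-match Tm = 2(13) + 4(6) = 26 + 24 = 50°C
Mismatches (positions where the bases are not complementary): 1 (at position 8)
Effective Tm = 50 − 1×5 = 50 − 5 = 45°C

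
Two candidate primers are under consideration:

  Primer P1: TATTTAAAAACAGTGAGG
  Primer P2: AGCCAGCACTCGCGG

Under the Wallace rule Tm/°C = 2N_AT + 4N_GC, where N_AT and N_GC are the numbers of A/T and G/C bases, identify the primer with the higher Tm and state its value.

Primer P2, 52°C

Primer P1: A+T=13, G+C=5 → Tm = 2(13)+4(5) = 46°C
Primer P2: A+T=4, G+C=11 → Tm = 2(4)+4(11) = 52°C
46°C vs 52°C → primer P2 is higher.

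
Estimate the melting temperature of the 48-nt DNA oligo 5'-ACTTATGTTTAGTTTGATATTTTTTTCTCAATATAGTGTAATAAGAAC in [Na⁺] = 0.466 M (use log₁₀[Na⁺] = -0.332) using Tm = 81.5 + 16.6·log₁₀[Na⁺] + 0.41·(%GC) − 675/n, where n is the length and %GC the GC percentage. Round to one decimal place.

Length n = 48. Base counts: A=15, C=4, G=6, T=23
G+C = 10, so %GC = 10/48 × 100 = 20.833%
Salt term: 16.6 × (-0.332) = -5.511
GC term: 0.41 × 20.833 = 8.542; length term: −675/48 = −14.062
Tm = 81.5 + (-5.511) + 8.542 − 14.062 = 70.469 → 70.5°C

70.5°C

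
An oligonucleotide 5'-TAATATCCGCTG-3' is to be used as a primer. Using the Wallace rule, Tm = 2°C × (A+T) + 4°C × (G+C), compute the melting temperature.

34°C

C=3, A=3, T=4, G=2
AT pairs contribute 7, GC pairs contribute 5.
Tm = 2(7) + 4(5) = 14 + 20 = 34°C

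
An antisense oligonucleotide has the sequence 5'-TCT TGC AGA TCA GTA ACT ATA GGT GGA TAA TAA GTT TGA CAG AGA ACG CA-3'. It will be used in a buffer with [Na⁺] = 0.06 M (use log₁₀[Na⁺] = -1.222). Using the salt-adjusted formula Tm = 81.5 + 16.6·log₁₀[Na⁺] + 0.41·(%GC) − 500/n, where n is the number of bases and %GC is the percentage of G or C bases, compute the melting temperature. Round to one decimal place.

66.8°C

Length n = 50. Counting bases: A=18, T=13, C=7, G=12
G+C = 19, so %GC = 19/50 × 100 = 38%
Salt term: 16.6 × (-1.222) = -20.285
GC term: 0.41 × 38 = 15.58; length term: −500/50 = −10
Tm = 81.5 + (-20.285) + 15.58 − 10 = 66.795 → 66.8°C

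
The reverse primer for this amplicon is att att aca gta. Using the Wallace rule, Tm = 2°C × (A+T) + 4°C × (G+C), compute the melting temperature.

28°C

Counting bases: T=5, C=1, G=1, A=5
A+T = 10, G+C = 2
Tm = 4·2 + 2·10 = 8 + 20 = 28°C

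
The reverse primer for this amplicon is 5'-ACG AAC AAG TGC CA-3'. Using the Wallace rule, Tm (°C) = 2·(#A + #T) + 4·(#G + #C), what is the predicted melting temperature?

Counting bases: C=4, A=6, G=3, T=1
A+T = 7, G+C = 7
Tm = 2(7) + 4(7) = 14 + 28 = 42°C

42°C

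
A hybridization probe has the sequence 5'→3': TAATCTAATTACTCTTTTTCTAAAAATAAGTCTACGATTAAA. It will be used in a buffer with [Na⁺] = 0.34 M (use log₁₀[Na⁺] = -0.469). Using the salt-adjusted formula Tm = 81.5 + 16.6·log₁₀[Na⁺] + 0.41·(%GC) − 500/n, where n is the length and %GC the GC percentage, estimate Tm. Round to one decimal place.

69.6°C

Length n = 42. Counting bases: T=17, A=17, C=6, G=2
G+C = 8, so %GC = 8/42 × 100 = 19.048%
Salt term: 16.6 × (-0.469) = -7.785
GC term: 0.41 × 19.048 = 7.81; length term: −500/42 = −11.905
Tm = 81.5 + (-7.785) + 7.81 − 11.905 = 69.62 → 69.6°C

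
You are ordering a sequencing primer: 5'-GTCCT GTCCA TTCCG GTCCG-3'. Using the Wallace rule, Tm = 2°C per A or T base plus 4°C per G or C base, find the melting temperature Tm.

66°C

A=1, T=6, G=5, C=8
AT pairs contribute 7, GC pairs contribute 13.
Tm = 2(7) + 4(13) = 14 + 52 = 66°C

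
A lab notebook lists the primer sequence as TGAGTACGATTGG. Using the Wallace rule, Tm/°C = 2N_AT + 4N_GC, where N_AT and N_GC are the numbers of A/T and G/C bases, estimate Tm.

38°C

Counting bases: C=1, T=4, G=5, A=3
A+T = 7, G+C = 6
Tm = 2×7 + 4×6 = 38°C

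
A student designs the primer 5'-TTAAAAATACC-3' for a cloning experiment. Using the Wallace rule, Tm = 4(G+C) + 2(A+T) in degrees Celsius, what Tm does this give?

26°C

Counting bases: A=6, G=0, T=3, C=2
A+T = 9, G+C = 2
Tm = 2(9) + 4(2) = 18 + 8 = 26°C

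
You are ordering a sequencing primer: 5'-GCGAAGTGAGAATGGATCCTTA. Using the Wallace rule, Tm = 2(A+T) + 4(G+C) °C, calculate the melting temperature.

64°C

T=5, C=3, A=7, G=7
So N_AT = 12 and N_GC = 10.
Tm = 2(12) + 4(10) = 24 + 40 = 64°C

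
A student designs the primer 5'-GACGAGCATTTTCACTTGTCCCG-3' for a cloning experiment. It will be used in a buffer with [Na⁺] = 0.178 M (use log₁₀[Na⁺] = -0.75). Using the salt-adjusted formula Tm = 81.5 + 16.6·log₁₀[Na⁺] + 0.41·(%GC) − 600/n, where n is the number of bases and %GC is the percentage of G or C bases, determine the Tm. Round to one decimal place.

64.4°C

Length n = 23. Scanning the sequence gives G=5, T=7, C=7, A=4.
G+C = 12, so %GC = 12/23 × 100 = 52.174%
Salt term: 16.6 × (-0.75) = -12.45
GC term: 0.41 × 52.174 = 21.391; length term: −600/23 = −26.087
Tm = 81.5 + (-12.45) + 21.391 − 26.087 = 64.354 → 64.4°C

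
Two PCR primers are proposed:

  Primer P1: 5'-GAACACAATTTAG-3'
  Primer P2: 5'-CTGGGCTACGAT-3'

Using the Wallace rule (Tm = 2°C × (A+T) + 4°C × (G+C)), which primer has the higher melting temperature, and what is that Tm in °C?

Primer P2, 38°C

Primer P1: A+T=9, G+C=4 → Tm = 2(9)+4(4) = 34°C
Primer P2: A+T=5, G+C=7 → Tm = 2(5)+4(7) = 38°C
34°C vs 38°C → primer P2 is higher.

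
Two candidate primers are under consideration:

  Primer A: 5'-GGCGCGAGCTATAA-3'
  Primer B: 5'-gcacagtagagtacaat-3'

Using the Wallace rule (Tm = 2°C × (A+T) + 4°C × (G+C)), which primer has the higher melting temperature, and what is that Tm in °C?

Primer A: A+T=6, G+C=8 → Tm = 2(6)+4(8) = 44°C
Primer B: A+T=10, G+C=7 → Tm = 2(10)+4(7) = 48°C
44°C vs 48°C → primer B is higher.

Primer B, 48°C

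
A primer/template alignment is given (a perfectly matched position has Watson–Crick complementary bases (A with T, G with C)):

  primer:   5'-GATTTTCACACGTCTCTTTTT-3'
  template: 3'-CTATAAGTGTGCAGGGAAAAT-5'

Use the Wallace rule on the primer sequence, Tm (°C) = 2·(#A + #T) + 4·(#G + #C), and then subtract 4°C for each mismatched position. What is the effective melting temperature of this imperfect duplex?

Primer base counts: A=3, T=11, G=2, C=5 → A+T=14, G+C=7
Perfect-match Tm = 2(14) + 4(7) = 28 + 28 = 56°C
Mismatches (positions where the bases are not complementary): 3 (at positions 4, 15, 21)
Effective Tm = 56 − 3×4 = 56 − 12 = 44°C

44°C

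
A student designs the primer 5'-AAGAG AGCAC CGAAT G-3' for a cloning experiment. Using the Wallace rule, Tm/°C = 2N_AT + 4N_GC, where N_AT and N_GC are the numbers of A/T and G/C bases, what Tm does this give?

48°C

Scanning the sequence gives C=3, T=1, A=7, G=5.
So N_AT = 8 and N_GC = 8.
Tm = 4·8 + 2·8 = 32 + 16 = 48°C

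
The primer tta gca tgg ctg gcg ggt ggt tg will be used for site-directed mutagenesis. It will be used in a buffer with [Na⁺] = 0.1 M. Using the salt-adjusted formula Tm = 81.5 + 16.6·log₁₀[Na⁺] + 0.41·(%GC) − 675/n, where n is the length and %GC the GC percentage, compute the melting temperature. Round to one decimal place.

60.5°C

Length n = 23. Scanning the sequence gives C=3, T=7, A=2, G=11.
G+C = 14, so %GC = 14/23 × 100 = 60.87%
Salt term: 16.6 × (-1) = -16.6
GC term: 0.41 × 60.87 = 24.957; length term: −675/23 = −29.348
Tm = 81.5 + (-16.6) + 24.957 − 29.348 = 60.509 → 60.5°C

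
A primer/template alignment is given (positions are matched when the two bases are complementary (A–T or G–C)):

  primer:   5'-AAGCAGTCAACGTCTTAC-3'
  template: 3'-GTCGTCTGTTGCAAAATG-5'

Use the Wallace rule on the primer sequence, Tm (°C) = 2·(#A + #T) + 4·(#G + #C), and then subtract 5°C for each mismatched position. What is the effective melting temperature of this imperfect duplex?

Primer base counts: A=6, T=4, G=3, C=5 → A+T=10, G+C=8
Perfect-match Tm = 2(10) + 4(8) = 20 + 32 = 52°C
Mismatches (positions where the bases are not complementary): 3 (at positions 1, 7, 14)
Effective Tm = 52 − 3×5 = 52 − 15 = 37°C

37°C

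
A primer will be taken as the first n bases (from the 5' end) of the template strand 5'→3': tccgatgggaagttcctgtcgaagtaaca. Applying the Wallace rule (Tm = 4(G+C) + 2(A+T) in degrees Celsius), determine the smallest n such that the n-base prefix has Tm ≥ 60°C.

First 19 bases: TCCGATGGGAAGTTCCTGT → Tm = 58°C (< 60°C)
First 20 bases: TCCGATGGGAAGTTCCTGTC → Tm = 62°C (≥ 60°C)
Since every base adds ≥2°C, Tm only increases with n, so the threshold is first crossed at n = 20.

n = 20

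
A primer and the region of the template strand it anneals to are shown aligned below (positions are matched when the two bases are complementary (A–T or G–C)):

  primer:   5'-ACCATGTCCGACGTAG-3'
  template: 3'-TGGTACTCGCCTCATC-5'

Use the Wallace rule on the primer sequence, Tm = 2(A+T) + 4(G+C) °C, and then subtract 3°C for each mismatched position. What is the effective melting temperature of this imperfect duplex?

38°C

Primer base counts: A=4, T=3, G=4, C=5 → A+T=7, G+C=9
Perfect-match Tm = 2(7) + 4(9) = 14 + 36 = 50°C
Mismatches (positions where the bases are not complementary): 4 (at positions 7, 8, 11, 12)
Effective Tm = 50 − 4×3 = 50 − 12 = 38°C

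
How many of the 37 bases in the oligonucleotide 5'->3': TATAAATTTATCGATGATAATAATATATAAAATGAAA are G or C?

4

Scanning the sequence gives C=1, T=13, A=20, G=3.
Total G or C: 3 + 1 = 4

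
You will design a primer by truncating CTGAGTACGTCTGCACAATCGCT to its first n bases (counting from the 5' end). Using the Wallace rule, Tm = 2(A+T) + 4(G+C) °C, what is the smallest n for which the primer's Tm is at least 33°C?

n = 11

First 10 bases: CTGAGTACGT → Tm = 30°C (< 33°C)
First 11 bases: CTGAGTACGTC → Tm = 34°C (≥ 33°C)
Since every base adds ≥2°C, Tm only increases with n, so the threshold is first crossed at n = 11.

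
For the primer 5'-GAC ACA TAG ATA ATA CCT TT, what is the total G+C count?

Base counts: G=2, A=8, T=6, C=4
Total G or C: 2 + 4 = 6

6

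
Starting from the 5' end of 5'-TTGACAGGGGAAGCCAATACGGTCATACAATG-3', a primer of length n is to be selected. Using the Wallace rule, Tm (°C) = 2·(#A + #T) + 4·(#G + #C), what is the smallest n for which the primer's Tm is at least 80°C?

First 26 bases: TTGACAGGGGAAGCCAATACGGTCAT → Tm = 78°C (< 80°C)
First 27 bases: TTGACAGGGGAAGCCAATACGGTCATA → Tm = 80°C (≥ 80°C)
Each additional base adds 2°C (A/T) or 4°C (G/C), so Tm is non-decreasing in n; n = 27 is the first length to reach 80°C.

n = 27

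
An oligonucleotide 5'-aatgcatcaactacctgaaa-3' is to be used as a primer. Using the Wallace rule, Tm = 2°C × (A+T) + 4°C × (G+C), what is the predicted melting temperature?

Scanning the sequence gives A=9, T=4, C=5, G=2.
So N_AT = 13 and N_GC = 7.
Tm = 4·7 + 2·13 = 28 + 26 = 54°C

54°C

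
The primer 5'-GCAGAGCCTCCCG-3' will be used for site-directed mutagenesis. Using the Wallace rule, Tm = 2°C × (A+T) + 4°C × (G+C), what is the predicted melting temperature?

46°C

Scanning the sequence gives G=4, T=1, A=2, C=6.
A+T = 3, G+C = 10
Tm = 2(3) + 4(10) = 6 + 40 = 46°C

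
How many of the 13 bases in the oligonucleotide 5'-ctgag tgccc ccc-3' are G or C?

T=2, G=3, C=7, A=1
G+C = 3 + 7 = 10

10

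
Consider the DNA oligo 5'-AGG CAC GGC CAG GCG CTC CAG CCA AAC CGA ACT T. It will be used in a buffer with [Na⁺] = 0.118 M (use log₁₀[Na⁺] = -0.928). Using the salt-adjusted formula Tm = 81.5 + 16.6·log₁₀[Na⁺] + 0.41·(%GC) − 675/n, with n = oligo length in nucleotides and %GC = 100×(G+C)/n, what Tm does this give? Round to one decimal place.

72.8°C

Length n = 34. C=13, G=9, A=9, T=3
G+C = 22, so %GC = 22/34 × 100 = 64.706%
Salt term: 16.6 × (-0.928) = -15.405
GC term: 0.41 × 64.706 = 26.529; length term: −675/34 = −19.853
Tm = 81.5 + (-15.405) + 26.529 − 19.853 = 72.771 → 72.8°C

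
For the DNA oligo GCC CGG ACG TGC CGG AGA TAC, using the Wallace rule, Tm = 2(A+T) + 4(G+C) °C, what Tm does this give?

Scanning the sequence gives T=2, G=8, A=4, C=7.
So N_AT = 6 and N_GC = 15.
Tm = 4·15 + 2·6 = 60 + 12 = 72°C

72°C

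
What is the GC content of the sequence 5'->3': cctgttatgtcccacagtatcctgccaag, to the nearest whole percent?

52%

Counting bases: T=8, G=5, C=10, A=6
G+C = 5 + 10 = 15 out of 29 bases
%GC = 15/29 × 100 = 51.72% ≈ 52%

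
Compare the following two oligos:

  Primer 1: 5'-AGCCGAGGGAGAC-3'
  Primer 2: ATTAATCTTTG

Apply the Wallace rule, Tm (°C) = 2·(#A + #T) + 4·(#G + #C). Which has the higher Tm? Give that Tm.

Primer 1: A+T=4, G+C=9 → Tm = 2(4)+4(9) = 44°C
Primer 2: A+T=9, G+C=2 → Tm = 2(9)+4(2) = 26°C
44°C vs 26°C → primer 1 is higher.

Primer 1, 44°C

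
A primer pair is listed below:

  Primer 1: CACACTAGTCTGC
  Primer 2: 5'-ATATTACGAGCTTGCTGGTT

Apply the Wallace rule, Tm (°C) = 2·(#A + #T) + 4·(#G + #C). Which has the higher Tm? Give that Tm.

Primer 2, 56°C

Primer 1: A+T=6, G+C=7 → Tm = 2(6)+4(7) = 40°C
Primer 2: A+T=12, G+C=8 → Tm = 2(12)+4(8) = 56°C
40°C vs 56°C → primer 2 is higher.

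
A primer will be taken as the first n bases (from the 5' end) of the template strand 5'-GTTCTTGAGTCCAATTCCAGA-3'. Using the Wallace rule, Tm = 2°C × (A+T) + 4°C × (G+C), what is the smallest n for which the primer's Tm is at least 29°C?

First 10 bases: GTTCTTGAGT → Tm = 28°C (< 29°C)
First 11 bases: GTTCTTGAGTC → Tm = 32°C (≥ 29°C)
Each additional base adds 2°C (A/T) or 4°C (G/C), so Tm is non-decreasing in n; n = 11 is the first length to reach 29°C.

n = 11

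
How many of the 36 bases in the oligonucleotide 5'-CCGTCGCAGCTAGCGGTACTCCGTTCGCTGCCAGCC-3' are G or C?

25

C=15, G=10, T=7, A=4
Total G or C: 10 + 15 = 25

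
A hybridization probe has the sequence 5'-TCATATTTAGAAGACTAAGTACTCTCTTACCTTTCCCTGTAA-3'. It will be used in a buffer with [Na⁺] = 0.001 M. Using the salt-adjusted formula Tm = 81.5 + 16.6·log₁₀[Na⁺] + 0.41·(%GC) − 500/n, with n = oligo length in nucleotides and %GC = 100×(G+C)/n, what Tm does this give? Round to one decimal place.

Length n = 42. Counting bases: T=16, G=4, C=10, A=12
G+C = 14, so %GC = 14/42 × 100 = 33.333%
Salt term: 16.6 × (-3) = -49.8
GC term: 0.41 × 33.333 = 13.667; length term: −500/42 = −11.905
Tm = 81.5 + (-49.8) + 13.667 − 11.905 = 33.462 → 33.5°C

33.5°C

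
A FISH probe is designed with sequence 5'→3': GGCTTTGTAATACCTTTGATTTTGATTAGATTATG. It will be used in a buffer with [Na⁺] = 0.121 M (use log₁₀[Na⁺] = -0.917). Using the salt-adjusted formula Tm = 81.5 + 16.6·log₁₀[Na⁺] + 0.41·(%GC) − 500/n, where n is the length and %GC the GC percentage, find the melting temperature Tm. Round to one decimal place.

63.7°C

Length n = 35. Scanning the sequence gives T=17, A=8, C=3, G=7.
G+C = 10, so %GC = 10/35 × 100 = 28.571%
Salt term: 16.6 × (-0.917) = -15.222
GC term: 0.41 × 28.571 = 11.714; length term: −500/35 = −14.286
Tm = 81.5 + (-15.222) + 11.714 − 14.286 = 63.706 → 63.7°C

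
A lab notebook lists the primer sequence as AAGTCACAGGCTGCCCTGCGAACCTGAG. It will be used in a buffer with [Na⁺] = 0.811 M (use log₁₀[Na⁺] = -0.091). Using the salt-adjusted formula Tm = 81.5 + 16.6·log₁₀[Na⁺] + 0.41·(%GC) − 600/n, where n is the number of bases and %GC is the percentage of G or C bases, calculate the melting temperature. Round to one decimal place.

Length n = 28. Scanning the sequence gives A=7, T=4, C=9, G=8.
G+C = 17, so %GC = 17/28 × 100 = 60.714%
Salt term: 16.6 × (-0.091) = -1.511
GC term: 0.41 × 60.714 = 24.893; length term: −600/28 = −21.429
Tm = 81.5 + (-1.511) + 24.893 − 21.429 = 83.453 → 83.5°C

83.5°C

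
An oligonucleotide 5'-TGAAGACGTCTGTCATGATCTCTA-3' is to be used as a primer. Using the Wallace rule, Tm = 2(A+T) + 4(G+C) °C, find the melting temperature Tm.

Base counts: T=8, A=6, C=5, G=5
A+T = 14, G+C = 10
Tm = 2×14 + 4×10 = 68°C

68°C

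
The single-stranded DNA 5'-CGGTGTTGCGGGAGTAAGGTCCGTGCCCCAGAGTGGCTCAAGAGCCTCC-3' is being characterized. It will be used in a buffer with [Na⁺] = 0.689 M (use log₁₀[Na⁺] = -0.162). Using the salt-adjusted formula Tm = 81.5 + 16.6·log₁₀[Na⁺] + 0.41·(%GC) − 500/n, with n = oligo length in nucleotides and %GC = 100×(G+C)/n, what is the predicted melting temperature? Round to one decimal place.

Length n = 49. Counting bases: T=9, C=14, A=8, G=18
G+C = 32, so %GC = 32/49 × 100 = 65.306%
Salt term: 16.6 × (-0.162) = -2.689
GC term: 0.41 × 65.306 = 26.775; length term: −500/49 = −10.204
Tm = 81.5 + (-2.689) + 26.775 − 10.204 = 95.382 → 95.4°C

95.4°C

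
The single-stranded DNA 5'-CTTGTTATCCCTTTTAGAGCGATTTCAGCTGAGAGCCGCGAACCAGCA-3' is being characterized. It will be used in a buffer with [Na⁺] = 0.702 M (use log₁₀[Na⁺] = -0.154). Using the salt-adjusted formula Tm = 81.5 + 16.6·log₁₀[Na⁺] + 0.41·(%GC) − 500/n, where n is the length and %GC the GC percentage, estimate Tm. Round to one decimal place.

89.0°C

Length n = 48. Scanning the sequence gives T=13, A=11, C=13, G=11.
G+C = 24, so %GC = 24/48 × 100 = 50%
Salt term: 16.6 × (-0.154) = -2.556
GC term: 0.41 × 50 = 20.5; length term: −500/48 = −10.417
Tm = 81.5 + (-2.556) + 20.5 − 10.417 = 89.027 → 89.0°C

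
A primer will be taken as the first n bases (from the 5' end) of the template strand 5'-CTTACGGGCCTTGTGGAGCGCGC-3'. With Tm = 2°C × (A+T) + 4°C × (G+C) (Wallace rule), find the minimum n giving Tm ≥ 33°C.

First 9 bases: CTTACGGGC → Tm = 30°C (< 33°C)
First 10 bases: CTTACGGGCC → Tm = 34°C (≥ 33°C)
Each additional base adds 2°C (A/T) or 4°C (G/C), so Tm is non-decreasing in n; n = 10 is the first length to reach 33°C.

n = 10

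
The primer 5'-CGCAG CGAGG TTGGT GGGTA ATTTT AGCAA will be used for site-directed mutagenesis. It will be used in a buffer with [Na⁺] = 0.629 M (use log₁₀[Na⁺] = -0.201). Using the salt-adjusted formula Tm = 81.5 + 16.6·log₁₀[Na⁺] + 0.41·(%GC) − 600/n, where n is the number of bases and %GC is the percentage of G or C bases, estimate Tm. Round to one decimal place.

78.7°C

Length n = 30. Counting bases: C=4, T=8, G=11, A=7
G+C = 15, so %GC = 15/30 × 100 = 50%
Salt term: 16.6 × (-0.201) = -3.337
GC term: 0.41 × 50 = 20.5; length term: −600/30 = −20
Tm = 81.5 + (-3.337) + 20.5 − 20 = 78.663 → 78.7°C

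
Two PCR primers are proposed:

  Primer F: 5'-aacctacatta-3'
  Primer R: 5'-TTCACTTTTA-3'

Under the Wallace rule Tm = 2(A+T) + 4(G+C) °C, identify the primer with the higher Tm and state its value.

Primer F: A+T=8, G+C=3 → Tm = 2(8)+4(3) = 28°C
Primer R: A+T=8, G+C=2 → Tm = 2(8)+4(2) = 24°C
28°C vs 24°C → primer F is higher.

Primer F, 28°C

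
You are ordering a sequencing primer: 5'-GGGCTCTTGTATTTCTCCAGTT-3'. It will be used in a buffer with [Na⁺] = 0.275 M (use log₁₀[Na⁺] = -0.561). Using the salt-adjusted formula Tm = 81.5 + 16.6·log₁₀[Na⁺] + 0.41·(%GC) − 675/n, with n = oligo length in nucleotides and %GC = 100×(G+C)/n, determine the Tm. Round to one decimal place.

Length n = 22. Base counts: A=2, C=5, T=10, G=5
G+C = 10, so %GC = 10/22 × 100 = 45.455%
Salt term: 16.6 × (-0.561) = -9.313
GC term: 0.41 × 45.455 = 18.637; length term: −675/22 = −30.682
Tm = 81.5 + (-9.313) + 18.637 − 30.682 = 60.142 → 60.1°C

60.1°C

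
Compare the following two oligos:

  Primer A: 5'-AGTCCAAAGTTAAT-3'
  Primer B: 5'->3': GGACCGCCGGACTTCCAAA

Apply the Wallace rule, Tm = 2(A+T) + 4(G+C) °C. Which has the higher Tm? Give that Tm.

Primer A: A+T=10, G+C=4 → Tm = 2(10)+4(4) = 36°C
Primer B: A+T=7, G+C=12 → Tm = 2(7)+4(12) = 62°C
36°C vs 62°C → primer B is higher.

Primer B, 62°C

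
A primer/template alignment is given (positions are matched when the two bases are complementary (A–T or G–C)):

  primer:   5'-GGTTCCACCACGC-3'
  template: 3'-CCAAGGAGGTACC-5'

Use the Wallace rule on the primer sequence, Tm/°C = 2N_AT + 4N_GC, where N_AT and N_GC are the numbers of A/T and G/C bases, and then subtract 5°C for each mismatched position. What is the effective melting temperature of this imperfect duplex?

Primer base counts: A=2, T=2, G=3, C=6 → A+T=4, G+C=9
Perfect-match Tm = 2(4) + 4(9) = 8 + 36 = 44°C
Mismatches (positions where the bases are not complementary): 3 (at positions 7, 11, 13)
Effective Tm = 44 − 3×5 = 44 − 15 = 29°C

29°C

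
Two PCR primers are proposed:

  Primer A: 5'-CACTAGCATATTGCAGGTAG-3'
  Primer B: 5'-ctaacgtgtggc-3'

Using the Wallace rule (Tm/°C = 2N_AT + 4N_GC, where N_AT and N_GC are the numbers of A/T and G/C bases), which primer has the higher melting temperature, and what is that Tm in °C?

Primer A, 58°C

Primer A: A+T=11, G+C=9 → Tm = 2(11)+4(9) = 58°C
Primer B: A+T=5, G+C=7 → Tm = 2(5)+4(7) = 38°C
58°C vs 38°C → primer A is higher.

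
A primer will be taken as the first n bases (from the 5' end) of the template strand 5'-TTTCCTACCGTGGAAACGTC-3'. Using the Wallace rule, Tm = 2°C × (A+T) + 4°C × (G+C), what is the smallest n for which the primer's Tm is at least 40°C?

First 12 bases: TTTCCTACCGTG → Tm = 36°C (< 40°C)
First 13 bases: TTTCCTACCGTGG → Tm = 40°C (≥ 40°C)
Since every base adds ≥2°C, Tm only increases with n, so the threshold is first crossed at n = 13.

n = 13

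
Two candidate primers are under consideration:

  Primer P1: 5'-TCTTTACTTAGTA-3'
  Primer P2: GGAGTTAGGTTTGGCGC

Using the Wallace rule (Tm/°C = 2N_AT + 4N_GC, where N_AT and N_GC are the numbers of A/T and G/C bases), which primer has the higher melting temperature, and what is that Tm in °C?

Primer P2, 54°C

Primer P1: A+T=10, G+C=3 → Tm = 2(10)+4(3) = 32°C
Primer P2: A+T=7, G+C=10 → Tm = 2(7)+4(10) = 54°C
32°C vs 54°C → primer P2 is higher.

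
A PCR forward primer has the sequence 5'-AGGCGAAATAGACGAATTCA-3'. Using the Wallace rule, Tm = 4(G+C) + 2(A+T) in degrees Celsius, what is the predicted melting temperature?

Base counts: G=5, A=9, C=3, T=3
So N_AT = 12 and N_GC = 8.
Tm = 2×12 + 4×8 = 56°C

56°C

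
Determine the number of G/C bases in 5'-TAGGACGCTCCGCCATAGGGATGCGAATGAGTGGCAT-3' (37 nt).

21

Base counts: T=7, G=13, C=8, A=9
Total G or C: 13 + 8 = 21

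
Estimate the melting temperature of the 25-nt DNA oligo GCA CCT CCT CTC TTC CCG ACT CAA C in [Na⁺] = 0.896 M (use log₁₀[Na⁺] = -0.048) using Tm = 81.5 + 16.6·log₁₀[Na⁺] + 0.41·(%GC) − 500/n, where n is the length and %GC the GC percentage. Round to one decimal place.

85.3°C

Length n = 25. Scanning the sequence gives A=4, C=13, T=6, G=2.
G+C = 15, so %GC = 15/25 × 100 = 60%
Salt term: 16.6 × (-0.048) = -0.797
GC term: 0.41 × 60 = 24.6; length term: −500/25 = −20
Tm = 81.5 + (-0.797) + 24.6 − 20 = 85.303 → 85.3°C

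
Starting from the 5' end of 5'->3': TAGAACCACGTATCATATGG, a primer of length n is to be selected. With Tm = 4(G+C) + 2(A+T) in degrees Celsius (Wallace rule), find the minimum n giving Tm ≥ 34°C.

First 11 bases: TAGAACCACGT → Tm = 32°C (< 34°C)
First 12 bases: TAGAACCACGTA → Tm = 34°C (≥ 34°C)
Each additional base adds 2°C (A/T) or 4°C (G/C), so Tm is non-decreasing in n; n = 12 is the first length to reach 34°C.

n = 12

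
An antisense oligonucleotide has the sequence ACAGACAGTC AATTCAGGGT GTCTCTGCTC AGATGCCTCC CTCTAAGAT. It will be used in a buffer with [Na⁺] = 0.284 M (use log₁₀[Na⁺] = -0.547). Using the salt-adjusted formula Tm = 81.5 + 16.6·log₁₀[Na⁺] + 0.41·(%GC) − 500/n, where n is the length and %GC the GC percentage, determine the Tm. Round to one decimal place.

82.3°C

Length n = 49. Scanning the sequence gives A=12, C=14, T=13, G=10.
G+C = 24, so %GC = 24/49 × 100 = 48.98%
Salt term: 16.6 × (-0.547) = -9.08
GC term: 0.41 × 48.98 = 20.082; length term: −500/49 = −10.204
Tm = 81.5 + (-9.08) + 20.082 − 10.204 = 82.298 → 82.3°C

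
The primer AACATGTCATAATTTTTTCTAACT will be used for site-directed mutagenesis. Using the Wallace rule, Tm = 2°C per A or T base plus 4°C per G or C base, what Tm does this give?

Scanning the sequence gives A=8, C=4, G=1, T=11.
So N_AT = 19 and N_GC = 5.
Tm = 2×19 + 4×5 = 58°C

58°C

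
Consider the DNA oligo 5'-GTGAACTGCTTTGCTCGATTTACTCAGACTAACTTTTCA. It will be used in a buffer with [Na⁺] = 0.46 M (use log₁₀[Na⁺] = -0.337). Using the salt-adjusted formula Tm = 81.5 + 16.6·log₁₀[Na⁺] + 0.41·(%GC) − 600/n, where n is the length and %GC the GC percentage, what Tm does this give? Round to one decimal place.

76.3°C

Length n = 39. Scanning the sequence gives G=6, A=9, C=9, T=15.
G+C = 15, so %GC = 15/39 × 100 = 38.462%
Salt term: 16.6 × (-0.337) = -5.594
GC term: 0.41 × 38.462 = 15.769; length term: −600/39 = −15.385
Tm = 81.5 + (-5.594) + 15.769 − 15.385 = 76.29 → 76.3°C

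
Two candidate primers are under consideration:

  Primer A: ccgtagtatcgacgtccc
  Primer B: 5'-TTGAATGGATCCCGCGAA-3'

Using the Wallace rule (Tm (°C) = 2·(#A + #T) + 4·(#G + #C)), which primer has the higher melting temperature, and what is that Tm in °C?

Primer A, 58°C

Primer A: A+T=7, G+C=11 → Tm = 2(7)+4(11) = 58°C
Primer B: A+T=9, G+C=9 → Tm = 2(9)+4(9) = 54°C
58°C vs 54°C → primer A is higher.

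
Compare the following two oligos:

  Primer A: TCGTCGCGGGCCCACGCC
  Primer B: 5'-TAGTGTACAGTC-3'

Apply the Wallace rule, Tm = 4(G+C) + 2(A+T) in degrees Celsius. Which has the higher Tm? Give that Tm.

Primer A, 66°C

Primer A: A+T=3, G+C=15 → Tm = 2(3)+4(15) = 66°C
Primer B: A+T=7, G+C=5 → Tm = 2(7)+4(5) = 34°C
66°C vs 34°C → primer A is higher.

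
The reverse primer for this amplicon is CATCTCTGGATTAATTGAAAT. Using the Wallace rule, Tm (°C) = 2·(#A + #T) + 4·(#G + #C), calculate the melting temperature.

54°C

Counting bases: A=7, C=3, G=3, T=8
A+T = 15, G+C = 6
Tm = 2(15) + 4(6) = 30 + 24 = 54°C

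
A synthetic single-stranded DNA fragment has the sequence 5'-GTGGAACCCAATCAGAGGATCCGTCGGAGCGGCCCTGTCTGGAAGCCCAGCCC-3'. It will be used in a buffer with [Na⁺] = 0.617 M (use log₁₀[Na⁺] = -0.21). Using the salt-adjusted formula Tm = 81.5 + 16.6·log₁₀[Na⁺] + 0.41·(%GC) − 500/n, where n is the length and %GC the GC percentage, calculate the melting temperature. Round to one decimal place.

Length n = 53. Counting bases: A=11, C=18, T=7, G=17
G+C = 35, so %GC = 35/53 × 100 = 66.038%
Salt term: 16.6 × (-0.21) = -3.486
GC term: 0.41 × 66.038 = 27.076; length term: −500/53 = −9.434
Tm = 81.5 + (-3.486) + 27.076 − 9.434 = 95.656 → 95.7°C

95.7°C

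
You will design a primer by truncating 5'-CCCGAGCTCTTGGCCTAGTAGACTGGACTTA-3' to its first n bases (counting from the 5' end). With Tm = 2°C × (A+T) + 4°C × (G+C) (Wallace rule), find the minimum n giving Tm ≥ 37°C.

n = 12

First 11 bases: CCCGAGCTCTT → Tm = 36°C (< 37°C)
First 12 bases: CCCGAGCTCTTG → Tm = 40°C (≥ 37°C)
Since every base adds ≥2°C, Tm only increases with n, so the threshold is first crossed at n = 12.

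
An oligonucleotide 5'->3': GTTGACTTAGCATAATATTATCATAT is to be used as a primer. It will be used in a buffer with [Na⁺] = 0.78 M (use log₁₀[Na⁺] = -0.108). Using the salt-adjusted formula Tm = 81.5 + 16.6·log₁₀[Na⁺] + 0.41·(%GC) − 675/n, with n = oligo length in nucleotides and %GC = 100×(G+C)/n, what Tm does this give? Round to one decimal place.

Length n = 26. Scanning the sequence gives G=3, T=11, A=9, C=3.
G+C = 6, so %GC = 6/26 × 100 = 23.077%
Salt term: 16.6 × (-0.108) = -1.793
GC term: 0.41 × 23.077 = 9.462; length term: −675/26 = −25.962
Tm = 81.5 + (-1.793) + 9.462 − 25.962 = 63.207 → 63.2°C

63.2°C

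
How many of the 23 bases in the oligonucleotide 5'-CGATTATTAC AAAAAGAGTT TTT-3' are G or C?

Base counts: G=3, C=2, A=9, T=9
G+C = 3 + 2 = 5

5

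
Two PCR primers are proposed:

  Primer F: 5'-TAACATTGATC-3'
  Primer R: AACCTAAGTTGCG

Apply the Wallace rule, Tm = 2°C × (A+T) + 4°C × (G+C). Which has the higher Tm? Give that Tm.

Primer R, 38°C

Primer F: A+T=8, G+C=3 → Tm = 2(8)+4(3) = 28°C
Primer R: A+T=7, G+C=6 → Tm = 2(7)+4(6) = 38°C
28°C vs 38°C → primer R is higher.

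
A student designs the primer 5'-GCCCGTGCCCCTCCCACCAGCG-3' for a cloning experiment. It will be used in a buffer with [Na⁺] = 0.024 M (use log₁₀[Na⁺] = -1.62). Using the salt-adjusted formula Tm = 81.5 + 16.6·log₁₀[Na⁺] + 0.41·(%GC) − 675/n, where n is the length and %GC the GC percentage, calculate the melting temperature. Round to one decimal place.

Length n = 22. A=2, T=2, G=5, C=13
G+C = 18, so %GC = 18/22 × 100 = 81.818%
Salt term: 16.6 × (-1.62) = -26.892
GC term: 0.41 × 81.818 = 33.545; length term: −675/22 = −30.682
Tm = 81.5 + (-26.892) + 33.545 − 30.682 = 57.471 → 57.5°C

57.5°C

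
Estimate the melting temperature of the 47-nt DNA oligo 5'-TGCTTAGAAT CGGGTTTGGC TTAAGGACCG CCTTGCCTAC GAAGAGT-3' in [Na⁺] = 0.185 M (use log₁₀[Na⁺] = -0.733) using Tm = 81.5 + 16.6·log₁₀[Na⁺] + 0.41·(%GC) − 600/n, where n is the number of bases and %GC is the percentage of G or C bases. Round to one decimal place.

Length n = 47. Counting bases: A=10, G=14, T=13, C=10
G+C = 24, so %GC = 24/47 × 100 = 51.064%
Salt term: 16.6 × (-0.733) = -12.168
GC term: 0.41 × 51.064 = 20.936; length term: −600/47 = −12.766
Tm = 81.5 + (-12.168) + 20.936 − 12.766 = 77.502 → 77.5°C

77.5°C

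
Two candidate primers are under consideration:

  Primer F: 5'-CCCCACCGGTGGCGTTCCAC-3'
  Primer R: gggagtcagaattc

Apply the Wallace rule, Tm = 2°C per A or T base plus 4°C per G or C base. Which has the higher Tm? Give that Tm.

Primer F: A+T=5, G+C=15 → Tm = 2(5)+4(15) = 70°C
Primer R: A+T=7, G+C=7 → Tm = 2(7)+4(7) = 42°C
70°C vs 42°C → primer F is higher.

Primer F, 70°C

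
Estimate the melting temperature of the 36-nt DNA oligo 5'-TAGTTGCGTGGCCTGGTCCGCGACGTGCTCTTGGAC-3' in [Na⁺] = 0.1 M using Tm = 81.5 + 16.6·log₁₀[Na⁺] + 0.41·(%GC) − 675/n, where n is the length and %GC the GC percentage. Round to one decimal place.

Length n = 36. Counting bases: A=3, G=13, T=10, C=10
G+C = 23, so %GC = 23/36 × 100 = 63.889%
Salt term: 16.6 × (-1) = -16.6
GC term: 0.41 × 63.889 = 26.194; length term: −675/36 = −18.75
Tm = 81.5 + (-16.6) + 26.194 − 18.75 = 72.344 → 72.3°C

72.3°C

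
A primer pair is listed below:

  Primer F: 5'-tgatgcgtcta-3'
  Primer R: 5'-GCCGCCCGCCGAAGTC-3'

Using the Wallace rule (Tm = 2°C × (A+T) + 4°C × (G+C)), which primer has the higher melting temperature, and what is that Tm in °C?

Primer R, 58°C

Primer F: A+T=6, G+C=5 → Tm = 2(6)+4(5) = 32°C
Primer R: A+T=3, G+C=13 → Tm = 2(3)+4(13) = 58°C
32°C vs 58°C → primer R is higher.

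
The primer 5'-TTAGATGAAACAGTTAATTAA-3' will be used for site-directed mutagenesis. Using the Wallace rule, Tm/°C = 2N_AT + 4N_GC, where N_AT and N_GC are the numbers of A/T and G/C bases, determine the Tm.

50°C

T=7, C=1, A=10, G=3
A+T = 17, G+C = 4
Tm = 2(17) + 4(4) = 34 + 16 = 50°C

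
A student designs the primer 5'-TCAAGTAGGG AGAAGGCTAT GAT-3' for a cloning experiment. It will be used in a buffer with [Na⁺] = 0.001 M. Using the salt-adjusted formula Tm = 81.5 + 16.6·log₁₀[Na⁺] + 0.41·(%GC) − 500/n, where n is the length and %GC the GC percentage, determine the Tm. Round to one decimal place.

27.8°C

Length n = 23. Scanning the sequence gives G=8, C=2, T=5, A=8.
G+C = 10, so %GC = 10/23 × 100 = 43.478%
Salt term: 16.6 × (-3) = -49.8
GC term: 0.41 × 43.478 = 17.826; length term: −500/23 = −21.739
Tm = 81.5 + (-49.8) + 17.826 − 21.739 = 27.787 → 27.8°C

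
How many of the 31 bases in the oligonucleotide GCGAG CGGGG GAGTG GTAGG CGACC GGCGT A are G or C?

Base counts: A=5, G=17, T=3, C=6
G+C = 17 + 6 = 23

23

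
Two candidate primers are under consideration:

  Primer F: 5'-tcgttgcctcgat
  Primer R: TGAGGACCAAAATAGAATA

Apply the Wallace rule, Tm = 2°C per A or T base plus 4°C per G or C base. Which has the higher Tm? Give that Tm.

Primer R, 50°C

Primer F: A+T=6, G+C=7 → Tm = 2(6)+4(7) = 40°C
Primer R: A+T=13, G+C=6 → Tm = 2(13)+4(6) = 50°C
40°C vs 50°C → primer R is higher.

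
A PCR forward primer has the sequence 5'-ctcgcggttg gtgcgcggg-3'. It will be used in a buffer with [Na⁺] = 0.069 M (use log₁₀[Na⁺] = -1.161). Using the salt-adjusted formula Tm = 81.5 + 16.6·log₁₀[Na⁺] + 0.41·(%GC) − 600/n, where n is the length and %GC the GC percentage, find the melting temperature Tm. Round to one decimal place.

Length n = 19. Scanning the sequence gives T=4, A=0, C=5, G=10.
G+C = 15, so %GC = 15/19 × 100 = 78.947%
Salt term: 16.6 × (-1.161) = -19.273
GC term: 0.41 × 78.947 = 32.368; length term: −600/19 = −31.579
Tm = 81.5 + (-19.273) + 32.368 − 31.579 = 63.016 → 63.0°C

63.0°C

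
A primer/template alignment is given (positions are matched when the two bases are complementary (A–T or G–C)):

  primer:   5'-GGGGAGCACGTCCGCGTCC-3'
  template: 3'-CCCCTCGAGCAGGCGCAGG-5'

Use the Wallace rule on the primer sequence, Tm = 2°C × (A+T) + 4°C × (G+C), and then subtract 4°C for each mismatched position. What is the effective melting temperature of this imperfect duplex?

64°C

Primer base counts: A=2, T=2, G=8, C=7 → A+T=4, G+C=15
Perfect-match Tm = 2(4) + 4(15) = 8 + 60 = 68°C
Mismatches (positions where the bases are not complementary): 1 (at position 8)
Effective Tm = 68 − 1×4 = 68 − 4 = 64°C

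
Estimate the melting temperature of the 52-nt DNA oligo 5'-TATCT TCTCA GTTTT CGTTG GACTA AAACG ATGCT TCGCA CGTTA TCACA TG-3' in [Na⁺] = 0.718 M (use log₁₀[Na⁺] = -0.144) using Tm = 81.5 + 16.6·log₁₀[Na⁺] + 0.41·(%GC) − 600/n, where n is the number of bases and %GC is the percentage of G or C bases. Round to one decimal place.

Length n = 52. Base counts: G=9, A=12, T=19, C=12
G+C = 21, so %GC = 21/52 × 100 = 40.385%
Salt term: 16.6 × (-0.144) = -2.39
GC term: 0.41 × 40.385 = 16.558; length term: −600/52 = −11.538
Tm = 81.5 + (-2.39) + 16.558 − 11.538 = 84.13 → 84.1°C

84.1°C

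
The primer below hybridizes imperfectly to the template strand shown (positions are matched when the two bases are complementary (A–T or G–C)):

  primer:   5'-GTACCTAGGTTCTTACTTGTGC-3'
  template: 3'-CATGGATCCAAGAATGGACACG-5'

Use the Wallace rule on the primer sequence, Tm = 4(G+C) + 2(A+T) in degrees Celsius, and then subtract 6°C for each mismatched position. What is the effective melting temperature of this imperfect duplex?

58°C

Primer base counts: A=3, T=9, G=5, C=5 → A+T=12, G+C=10
Perfect-match Tm = 2(12) + 4(10) = 24 + 40 = 64°C
Mismatches (positions where the bases are not complementary): 1 (at position 17)
Effective Tm = 64 − 1×6 = 64 − 6 = 58°C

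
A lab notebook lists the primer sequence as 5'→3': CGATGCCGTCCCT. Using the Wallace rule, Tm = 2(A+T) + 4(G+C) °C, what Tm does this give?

Scanning the sequence gives C=6, T=3, G=3, A=1.
AT pairs contribute 4, GC pairs contribute 9.
Tm = 2(4) + 4(9) = 8 + 36 = 44°C

44°C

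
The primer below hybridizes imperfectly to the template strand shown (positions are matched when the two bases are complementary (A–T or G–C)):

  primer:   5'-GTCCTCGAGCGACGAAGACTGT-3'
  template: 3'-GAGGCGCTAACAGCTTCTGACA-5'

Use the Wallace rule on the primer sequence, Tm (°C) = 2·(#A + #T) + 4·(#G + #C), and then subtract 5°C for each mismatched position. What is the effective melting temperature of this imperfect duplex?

Primer base counts: A=5, T=4, G=7, C=6 → A+T=9, G+C=13
Perfect-match Tm = 2(9) + 4(13) = 18 + 52 = 70°C
Mismatches (positions where the bases are not complementary): 5 (at positions 1, 5, 9, 10, 12)
Effective Tm = 70 − 5×5 = 70 − 25 = 45°C

45°C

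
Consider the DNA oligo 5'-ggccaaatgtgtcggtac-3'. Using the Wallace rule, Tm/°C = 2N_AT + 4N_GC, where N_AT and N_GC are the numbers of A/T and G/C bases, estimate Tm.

56°C

A=4, C=4, G=6, T=4
So N_AT = 8 and N_GC = 10.
Tm = 2(8) + 4(10) = 16 + 40 = 56°C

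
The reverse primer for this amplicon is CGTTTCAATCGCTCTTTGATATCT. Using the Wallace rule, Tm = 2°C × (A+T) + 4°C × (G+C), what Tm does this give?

Counting bases: C=6, T=11, A=4, G=3
A+T = 15, G+C = 9
Tm = 2(15) + 4(9) = 30 + 36 = 66°C

66°C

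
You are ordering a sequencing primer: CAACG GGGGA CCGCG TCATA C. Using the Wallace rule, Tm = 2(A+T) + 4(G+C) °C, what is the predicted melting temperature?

70°C

T=2, A=5, G=7, C=7
So N_AT = 7 and N_GC = 14.
Tm = 4·14 + 2·7 = 56 + 14 = 70°C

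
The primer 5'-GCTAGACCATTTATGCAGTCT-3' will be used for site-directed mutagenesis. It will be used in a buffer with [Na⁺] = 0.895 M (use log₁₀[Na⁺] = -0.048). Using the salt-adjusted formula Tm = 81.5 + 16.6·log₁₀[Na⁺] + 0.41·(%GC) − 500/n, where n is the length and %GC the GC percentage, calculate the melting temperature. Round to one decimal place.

Length n = 21. C=5, T=7, A=5, G=4
G+C = 9, so %GC = 9/21 × 100 = 42.857%
Salt term: 16.6 × (-0.048) = -0.797
GC term: 0.41 × 42.857 = 17.571; length term: −500/21 = −23.81
Tm = 81.5 + (-0.797) + 17.571 − 23.81 = 74.464 → 74.5°C

74.5°C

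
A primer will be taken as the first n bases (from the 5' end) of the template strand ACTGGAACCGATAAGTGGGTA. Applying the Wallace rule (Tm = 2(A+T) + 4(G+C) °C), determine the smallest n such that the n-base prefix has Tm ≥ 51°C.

n = 18

First 17 bases: ACTGGAACCGATAAGTG → Tm = 50°C (< 51°C)
First 18 bases: ACTGGAACCGATAAGTGG → Tm = 54°C (≥ 51°C)
Since every base adds ≥2°C, Tm only increases with n, so the threshold is first crossed at n = 18.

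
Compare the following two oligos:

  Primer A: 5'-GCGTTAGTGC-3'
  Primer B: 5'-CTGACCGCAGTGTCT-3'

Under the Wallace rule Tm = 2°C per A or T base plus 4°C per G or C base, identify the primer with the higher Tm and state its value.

Primer A: A+T=4, G+C=6 → Tm = 2(4)+4(6) = 32°C
Primer B: A+T=6, G+C=9 → Tm = 2(6)+4(9) = 48°C
32°C vs 48°C → primer B is higher.

Primer B, 48°C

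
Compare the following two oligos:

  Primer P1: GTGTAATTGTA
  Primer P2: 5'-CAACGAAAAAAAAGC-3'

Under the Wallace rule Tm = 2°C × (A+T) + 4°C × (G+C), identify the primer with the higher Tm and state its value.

Primer P2, 40°C

Primer P1: A+T=8, G+C=3 → Tm = 2(8)+4(3) = 28°C
Primer P2: A+T=10, G+C=5 → Tm = 2(10)+4(5) = 40°C
28°C vs 40°C → primer P2 is higher.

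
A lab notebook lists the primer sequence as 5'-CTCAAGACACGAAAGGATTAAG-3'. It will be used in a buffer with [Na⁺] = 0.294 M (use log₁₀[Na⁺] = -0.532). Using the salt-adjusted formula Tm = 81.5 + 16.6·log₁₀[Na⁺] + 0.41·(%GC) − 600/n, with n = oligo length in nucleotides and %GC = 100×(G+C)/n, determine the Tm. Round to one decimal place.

Length n = 22. Counting bases: G=5, T=3, A=10, C=4
G+C = 9, so %GC = 9/22 × 100 = 40.909%
Salt term: 16.6 × (-0.532) = -8.831
GC term: 0.41 × 40.909 = 16.773; length term: −600/22 = −27.273
Tm = 81.5 + (-8.831) + 16.773 − 27.273 = 62.169 → 62.2°C

62.2°C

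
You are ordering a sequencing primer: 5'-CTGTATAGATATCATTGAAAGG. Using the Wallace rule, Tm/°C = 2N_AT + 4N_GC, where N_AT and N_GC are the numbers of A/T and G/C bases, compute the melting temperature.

Base counts: T=7, A=8, C=2, G=5
A+T = 15, G+C = 7
Tm = 2(15) + 4(7) = 30 + 28 = 58°C

58°C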